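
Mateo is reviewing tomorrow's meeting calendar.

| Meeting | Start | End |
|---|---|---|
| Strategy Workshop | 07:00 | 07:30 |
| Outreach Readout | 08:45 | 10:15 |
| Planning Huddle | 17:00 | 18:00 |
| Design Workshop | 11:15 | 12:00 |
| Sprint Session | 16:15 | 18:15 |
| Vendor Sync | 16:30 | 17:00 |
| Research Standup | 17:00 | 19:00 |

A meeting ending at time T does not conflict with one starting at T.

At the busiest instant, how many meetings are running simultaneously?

Walk through starts and ends in time order (an end at T is processed before a start at T):
07:00 start Strategy Workshop → 1
07:30 end Strategy Workshop → 0
08:45 start Outreach Readout → 1
10:15 end Outreach Readout → 0
11:15 start Design Workshop → 1
12:00 end Design Workshop → 0
16:15 start Sprint Session → 1
16:30 start Vendor Sync → 2
17:00 end Vendor Sync → 1
17:00 start Planning Huddle → 2
17:00 start Research Standup → 3
18:00 end Planning Huddle → 2
18:15 end Sprint Session → 1
19:00 end Research Standup → 0
Peak is 3, at 17:00 (Planning Huddle, Research Standup, Sprint Session).

3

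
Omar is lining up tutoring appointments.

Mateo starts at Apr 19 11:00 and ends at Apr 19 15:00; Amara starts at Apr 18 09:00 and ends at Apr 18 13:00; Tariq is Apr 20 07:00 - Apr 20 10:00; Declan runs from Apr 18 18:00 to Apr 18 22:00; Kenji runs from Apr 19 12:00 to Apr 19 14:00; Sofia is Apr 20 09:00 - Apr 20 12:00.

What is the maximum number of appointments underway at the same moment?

2

Sort all start/end points and keep a running count:
Apr 18 09:00 start Amara → 1
Apr 18 13:00 end Amara → 0
Apr 18 18:00 start Declan → 1
Apr 18 22:00 end Declan → 0
Apr 19 11:00 start Mateo → 1
Apr 19 12:00 start Kenji → 2
Apr 19 14:00 end Kenji → 1
Apr 19 15:00 end Mateo → 0
Apr 20 07:00 start Tariq → 1
Apr 20 09:00 start Sofia → 2
Apr 20 10:00 end Tariq → 1
Apr 20 12:00 end Sofia → 0
Peak is 2, at Apr 19 12:00 (Kenji, Mateo).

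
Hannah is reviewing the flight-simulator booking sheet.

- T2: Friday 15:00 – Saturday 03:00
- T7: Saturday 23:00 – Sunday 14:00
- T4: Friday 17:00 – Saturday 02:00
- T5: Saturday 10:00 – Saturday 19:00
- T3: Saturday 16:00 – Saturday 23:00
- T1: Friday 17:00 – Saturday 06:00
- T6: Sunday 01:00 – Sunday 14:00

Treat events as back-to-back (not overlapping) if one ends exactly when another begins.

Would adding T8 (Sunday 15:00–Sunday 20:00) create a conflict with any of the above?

No — it doesn't clash with anything

T2: ends Saturday 03:00 at or before T8 starts Sunday 15:00 → clear.
T1: ends Saturday 06:00 at or before T8 starts Sunday 15:00 → clear.
T4: ends Saturday 02:00 at or before T8 starts Sunday 15:00 → clear.
T5: ends Saturday 19:00 at or before T8 starts Sunday 15:00 → clear.
T3: ends Saturday 23:00 at or before T8 starts Sunday 15:00 → clear.
T7: ends Sunday 14:00 at or before T8 starts Sunday 15:00 → clear.
T6: ends Sunday 14:00 at or before T8 starts Sunday 15:00 → clear.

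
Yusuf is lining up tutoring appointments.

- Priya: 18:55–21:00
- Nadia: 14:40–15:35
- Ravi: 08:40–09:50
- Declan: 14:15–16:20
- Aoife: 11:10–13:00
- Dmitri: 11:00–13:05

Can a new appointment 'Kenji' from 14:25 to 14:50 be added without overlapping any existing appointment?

Ravi: ends 09:50 at or before Kenji starts 14:25 → clear.
Dmitri: ends 13:05 at or before Kenji starts 14:25 → clear.
Aoife: ends 13:00 at or before Kenji starts 14:25 → clear.
Declan: starts 14:15 before Kenji ends 14:50, and ends 16:20 after Kenji starts 14:25 → overlap.
Nadia: starts 14:40 before Kenji ends 14:50, and ends 15:35 after Kenji starts 14:25 → overlap.
Priya: starts 18:55 at or after Kenji ends 14:50 → clear.
Kenji overlaps Declan, Nadia.

No — it overlaps Declan, Nadia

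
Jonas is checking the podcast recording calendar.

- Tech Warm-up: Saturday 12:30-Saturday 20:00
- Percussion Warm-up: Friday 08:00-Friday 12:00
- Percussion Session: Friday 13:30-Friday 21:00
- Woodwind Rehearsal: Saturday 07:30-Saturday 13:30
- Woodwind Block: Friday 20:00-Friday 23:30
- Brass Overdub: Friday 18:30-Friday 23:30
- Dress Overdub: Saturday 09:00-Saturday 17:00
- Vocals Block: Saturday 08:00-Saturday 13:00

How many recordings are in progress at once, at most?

4

Walk through starts and ends in time order (an end at T is processed before a start at T):
Friday 08:00 start Percussion Warm-up → 1
Friday 12:00 end Percussion Warm-up → 0
Friday 13:30 start Percussion Session → 1
Friday 18:30 start Brass Overdub → 2
Friday 20:00 start Woodwind Block → 3
Friday 21:00 end Percussion Session → 2
Friday 23:30 end Brass Overdub → 1
Friday 23:30 end Woodwind Block → 0
Saturday 07:30 start Woodwind Rehearsal → 1
Saturday 08:00 start Vocals Block → 2
Saturday 09:00 start Dress Overdub → 3
Saturday 12:30 start Tech Warm-up → 4
Saturday 13:00 end Vocals Block → 3
Saturday 13:30 end Woodwind Rehearsal → 2
Saturday 17:00 end Dress Overdub → 1
Saturday 20:00 end Tech Warm-up → 0
Peak is 4, at Saturday 12:30 (Dress Overdub, Tech Warm-up, Vocals Block, Woodwind Rehearsal).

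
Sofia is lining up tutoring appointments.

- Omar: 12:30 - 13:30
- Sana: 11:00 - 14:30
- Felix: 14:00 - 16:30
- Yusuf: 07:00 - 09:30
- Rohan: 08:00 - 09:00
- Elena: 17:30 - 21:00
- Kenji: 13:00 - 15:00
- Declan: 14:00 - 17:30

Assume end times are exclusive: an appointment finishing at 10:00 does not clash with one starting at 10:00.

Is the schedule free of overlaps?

No

Two intervals overlap when each starts before the other ends.
Sorted by start: Yusuf, Rohan, Sana, Omar, Kenji, Felix, Declan, Elena.
Rohan starts before Yusuf ends → Yusuf and Rohan overlap.
That's a conflict, so the schedule is not conflict-free.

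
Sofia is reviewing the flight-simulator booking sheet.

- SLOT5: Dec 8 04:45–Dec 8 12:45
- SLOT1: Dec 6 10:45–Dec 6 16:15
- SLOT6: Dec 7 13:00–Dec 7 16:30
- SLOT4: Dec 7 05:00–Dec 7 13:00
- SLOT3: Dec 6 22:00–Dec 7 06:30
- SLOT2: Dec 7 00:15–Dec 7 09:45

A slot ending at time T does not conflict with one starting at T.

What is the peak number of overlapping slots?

Sort all start/end points and keep a running count:
Dec 6 10:45 start SLOT1 → 1
Dec 6 16:15 end SLOT1 → 0
Dec 6 22:00 start SLOT3 → 1
Dec 7 00:15 start SLOT2 → 2
Dec 7 05:00 start SLOT4 → 3
Dec 7 06:30 end SLOT3 → 2
Dec 7 09:45 end SLOT2 → 1
Dec 7 13:00 end SLOT4 → 0
Dec 7 13:00 start SLOT6 → 1
Dec 7 16:30 end SLOT6 → 0
Dec 8 04:45 start SLOT5 → 1
Dec 8 12:45 end SLOT5 → 0
Peak is 3, at Dec 7 05:00 (SLOT2, SLOT3, SLOT4).

3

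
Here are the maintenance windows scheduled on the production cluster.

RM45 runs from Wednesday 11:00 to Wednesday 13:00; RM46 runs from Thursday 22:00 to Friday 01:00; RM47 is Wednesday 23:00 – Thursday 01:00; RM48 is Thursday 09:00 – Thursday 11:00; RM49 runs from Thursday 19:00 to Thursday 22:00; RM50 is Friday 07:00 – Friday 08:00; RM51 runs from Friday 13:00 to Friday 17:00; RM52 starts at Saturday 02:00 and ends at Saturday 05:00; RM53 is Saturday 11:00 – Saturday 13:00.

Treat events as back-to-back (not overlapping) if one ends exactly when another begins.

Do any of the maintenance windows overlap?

Sorted by start: RM45, RM47, RM48, RM49, RM46, RM50, RM51, RM52, RM53.
RM47 starts after RM45 ends; RM45 is clear from here.
RM48 starts after RM47 ends; RM47 is clear from here.
RM49 starts after RM48 ends; RM48 is clear from here.
RM46 starts exactly when RM49 ends (back-to-back, no overlap); RM49 is clear from here.
RM50 starts after RM46 ends; RM46 is clear from here.
RM51 starts after RM50 ends; RM50 is clear from here.
RM52 starts after RM51 ends; RM51 is clear from here.
RM53 starts after RM52 ends.
Every pair is clear; the schedule has no overlaps.

No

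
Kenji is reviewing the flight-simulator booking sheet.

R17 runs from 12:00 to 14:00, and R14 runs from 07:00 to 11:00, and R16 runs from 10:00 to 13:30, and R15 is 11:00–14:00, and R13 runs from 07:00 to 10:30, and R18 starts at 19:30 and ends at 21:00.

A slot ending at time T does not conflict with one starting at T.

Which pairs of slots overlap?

R13 & R14, R13 & R16, R14 & R16, R15 & R16, R15 & R17, R16 & R17

Check each pair: they overlap iff neither finishes before the other starts.
Sorted by start: R13, R14, R16, R15, R17, R18.
R14 starts before R13 ends → R13 and R14 overlap.
R16 starts before R13 ends → R13 and R16 overlap.
R15 starts after R13 ends, so nothing later overlaps R13 either.
R16 starts before R14 ends → R14 and R16 overlap.
R15 starts exactly when R14 ends (back-to-back, no overlap), so nothing later overlaps R14 either.
R15 starts before R16 ends → R16 and R15 overlap.
R17 starts before R16 ends → R16 and R17 overlap.
R18 starts after R16 ends.
R17 starts before R15 ends → R15 and R17 overlap.
R18 starts after R15 ends.
R18 starts after R17 ends.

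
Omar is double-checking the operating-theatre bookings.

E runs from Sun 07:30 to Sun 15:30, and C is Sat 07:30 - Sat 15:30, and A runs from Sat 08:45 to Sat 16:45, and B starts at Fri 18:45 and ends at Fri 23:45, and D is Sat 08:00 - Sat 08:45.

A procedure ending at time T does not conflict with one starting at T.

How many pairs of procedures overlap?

2

Sorted by start: B, C, D, A, E.
C starts after B ends — done with B.
D starts before C ends → C and D overlap.
A starts before C ends → C and A overlap.
E starts after C ends.
A starts exactly when D ends (back-to-back, no overlap) — done with D.
E starts after A ends.
Overlapping pairs: A & C, C & D — 2 in total.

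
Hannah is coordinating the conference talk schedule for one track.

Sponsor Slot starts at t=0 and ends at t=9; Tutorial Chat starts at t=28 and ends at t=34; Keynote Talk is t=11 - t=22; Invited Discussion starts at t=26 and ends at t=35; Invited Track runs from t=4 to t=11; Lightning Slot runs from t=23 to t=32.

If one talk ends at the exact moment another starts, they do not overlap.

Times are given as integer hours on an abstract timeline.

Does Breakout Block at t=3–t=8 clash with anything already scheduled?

Yes — it overlaps Invited Track, Sponsor Slot

Sponsor Slot: starts t=0 before Breakout Block ends t=8, and ends t=9 after Breakout Block starts t=3 → overlap.
Invited Track: starts t=4 before Breakout Block ends t=8, and ends t=11 after Breakout Block starts t=3 → overlap.
Keynote Talk: starts t=11 at or after Breakout Block ends t=8 → clear.
Lightning Slot: starts t=23 at or after Breakout Block ends t=8 → clear.
Invited Discussion: starts t=26 at or after Breakout Block ends t=8 → clear.
Tutorial Chat: starts t=28 at or after Breakout Block ends t=8 → clear.
Breakout Block overlaps Invited Track, Sponsor Slot.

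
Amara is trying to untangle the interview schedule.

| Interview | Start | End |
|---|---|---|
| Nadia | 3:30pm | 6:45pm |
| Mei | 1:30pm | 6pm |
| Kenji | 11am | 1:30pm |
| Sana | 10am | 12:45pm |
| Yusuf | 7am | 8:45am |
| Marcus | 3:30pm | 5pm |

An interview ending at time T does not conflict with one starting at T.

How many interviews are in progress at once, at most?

Sort all start/end points and keep a running count:
7am start Yusuf → 1
8:45am end Yusuf → 0
10am start Sana → 1
11am start Kenji → 2
12:45pm end Sana → 1
1:30pm end Kenji → 0
1:30pm start Mei → 1
3:30pm start Marcus → 2
3:30pm start Nadia → 3
5pm end Marcus → 2
6pm end Mei → 1
6:45pm end Nadia → 0
Peak is 3, at 3:30pm (Marcus, Mei, Nadia).

3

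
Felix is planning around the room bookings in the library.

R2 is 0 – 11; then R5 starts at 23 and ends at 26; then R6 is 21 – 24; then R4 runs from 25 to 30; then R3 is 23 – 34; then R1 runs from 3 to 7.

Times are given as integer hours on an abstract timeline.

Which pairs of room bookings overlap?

R1 & R2, R3 & R4, R3 & R5, R3 & R6, R4 & R5, R5 & R6

Sorted by start: R2, R1, R6, R3, R5, R4.
R1 starts before R2 ends → R2 and R1 overlap.
R6 starts after R2 ends — done with R2.
R6 starts after R1 ends — done with R1.
R3 starts before R6 ends → R6 and R3 overlap.
R5 starts before R6 ends → R6 and R5 overlap.
R4 starts after R6 ends.
R5 starts before R3 ends → R3 and R5 overlap.
R4 starts before R3 ends → R3 and R4 overlap.
R4 starts before R5 ends → R5 and R4 overlap.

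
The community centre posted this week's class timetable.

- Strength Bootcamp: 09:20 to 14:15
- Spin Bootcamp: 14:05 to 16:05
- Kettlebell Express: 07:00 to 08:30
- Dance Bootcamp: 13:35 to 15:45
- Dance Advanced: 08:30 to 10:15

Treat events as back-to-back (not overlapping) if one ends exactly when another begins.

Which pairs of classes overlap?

Dance Advanced & Strength Bootcamp, Dance Bootcamp & Spin Bootcamp, Dance Bootcamp & Strength Bootcamp, Spin Bootcamp & Strength Bootcamp

Sorted by start: Kettlebell Express, Dance Advanced, Strength Bootcamp, Dance Bootcamp, Spin Bootcamp.
Dance Advanced starts exactly when Kettlebell Express ends (back-to-back, no overlap), so Kettlebell Express has no further overlaps.
Strength Bootcamp starts before Dance Advanced ends → Dance Advanced and Strength Bootcamp overlap.
Dance Bootcamp starts after Dance Advanced ends, so Dance Advanced has no further overlaps.
Dance Bootcamp starts before Strength Bootcamp ends → Strength Bootcamp and Dance Bootcamp overlap.
Spin Bootcamp starts before Strength Bootcamp ends → Strength Bootcamp and Spin Bootcamp overlap.
Spin Bootcamp starts before Dance Bootcamp ends → Dance Bootcamp and Spin Bootcamp overlap.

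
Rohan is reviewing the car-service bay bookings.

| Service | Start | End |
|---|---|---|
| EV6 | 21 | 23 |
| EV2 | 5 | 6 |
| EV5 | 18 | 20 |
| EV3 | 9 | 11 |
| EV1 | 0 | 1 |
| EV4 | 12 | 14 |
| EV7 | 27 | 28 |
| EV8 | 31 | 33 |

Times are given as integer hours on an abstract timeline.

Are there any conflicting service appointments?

Two intervals overlap when each starts before the other ends.
Sorted by start: EV1, EV2, EV3, EV4, EV5, EV6, EV7, EV8.
EV2 starts after EV1 ends; EV1 is clear from here.
EV3 starts after EV2 ends; EV2 is clear from here.
EV4 starts after EV3 ends; EV3 is clear from here.
EV5 starts after EV4 ends; EV4 is clear from here.
EV6 starts after EV5 ends; EV5 is clear from here.
EV7 starts after EV6 ends; EV6 is clear from here.
EV8 starts after EV7 ends.
Every pair is clear; the schedule has no overlaps.

No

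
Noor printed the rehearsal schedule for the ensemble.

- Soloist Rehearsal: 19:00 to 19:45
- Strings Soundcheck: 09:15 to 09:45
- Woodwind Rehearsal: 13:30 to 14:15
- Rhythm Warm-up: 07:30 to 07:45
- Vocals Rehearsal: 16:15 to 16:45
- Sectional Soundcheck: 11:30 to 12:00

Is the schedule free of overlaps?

Check each pair: they overlap iff neither finishes before the other starts.
Sorted by start: Rhythm Warm-up, Strings Soundcheck, Sectional Soundcheck, Woodwind Rehearsal, Vocals Rehearsal, Soloist Rehearsal.
Strings Soundcheck starts after Rhythm Warm-up ends, so nothing later overlaps Rhythm Warm-up either.
Sectional Soundcheck starts after Strings Soundcheck ends, so nothing later overlaps Strings Soundcheck either.
Woodwind Rehearsal starts after Sectional Soundcheck ends, so nothing later overlaps Sectional Soundcheck either.
Vocals Rehearsal starts after Woodwind Rehearsal ends, so nothing later overlaps Woodwind Rehearsal either.
Soloist Rehearsal starts after Vocals Rehearsal ends.
Every pair is clear; the schedule has no overlaps.

Yes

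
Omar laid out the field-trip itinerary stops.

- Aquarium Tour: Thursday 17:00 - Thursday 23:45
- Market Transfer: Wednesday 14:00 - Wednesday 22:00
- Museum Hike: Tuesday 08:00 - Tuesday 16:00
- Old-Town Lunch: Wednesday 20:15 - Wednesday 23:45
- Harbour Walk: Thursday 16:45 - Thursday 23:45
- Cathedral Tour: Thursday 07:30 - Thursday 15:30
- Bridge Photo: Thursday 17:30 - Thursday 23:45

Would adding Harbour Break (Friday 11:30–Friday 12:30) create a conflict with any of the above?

No — it doesn't clash with anything

Museum Hike: ends Tuesday 16:00 at or before Harbour Break starts Friday 11:30 → clear.
Market Transfer: ends Wednesday 22:00 at or before Harbour Break starts Friday 11:30 → clear.
Old-Town Lunch: ends Wednesday 23:45 at or before Harbour Break starts Friday 11:30 → clear.
Cathedral Tour: ends Thursday 15:30 at or before Harbour Break starts Friday 11:30 → clear.
Harbour Walk: ends Thursday 23:45 at or before Harbour Break starts Friday 11:30 → clear.
Aquarium Tour: ends Thursday 23:45 at or before Harbour Break starts Friday 11:30 → clear.
Bridge Photo: ends Thursday 23:45 at or before Harbour Break starts Friday 11:30 → clear.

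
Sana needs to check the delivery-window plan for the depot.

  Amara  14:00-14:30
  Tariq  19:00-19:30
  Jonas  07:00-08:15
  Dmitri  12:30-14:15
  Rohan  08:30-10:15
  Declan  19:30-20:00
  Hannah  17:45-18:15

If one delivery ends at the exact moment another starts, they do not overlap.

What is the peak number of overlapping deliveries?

Sort all start/end points and keep a running count:
07:00 start Jonas → 1
08:15 end Jonas → 0
08:30 start Rohan → 1
10:15 end Rohan → 0
12:30 start Dmitri → 1
14:00 start Amara → 2
14:15 end Dmitri → 1
14:30 end Amara → 0
17:45 start Hannah → 1
18:15 end Hannah → 0
19:00 start Tariq → 1
19:30 end Tariq → 0
19:30 start Declan → 1
20:00 end Declan → 0
Peak is 2, at 14:00 (Amara, Dmitri).

2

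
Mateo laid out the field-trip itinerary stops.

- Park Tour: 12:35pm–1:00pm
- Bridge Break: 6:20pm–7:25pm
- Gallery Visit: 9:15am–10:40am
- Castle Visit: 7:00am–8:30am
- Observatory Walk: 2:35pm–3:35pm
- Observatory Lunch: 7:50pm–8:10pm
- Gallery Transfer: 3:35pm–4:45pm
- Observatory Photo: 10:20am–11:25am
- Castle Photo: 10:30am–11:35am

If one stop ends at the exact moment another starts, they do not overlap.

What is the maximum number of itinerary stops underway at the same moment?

Sweep the timeline, counting +1 at each start and −1 at each end (ends before starts at a tie):
7:00am start Castle Visit → 1
8:30am end Castle Visit → 0
9:15am start Gallery Visit → 1
10:20am start Observatory Photo → 2
10:30am start Castle Photo → 3
10:40am end Gallery Visit → 2
11:25am end Observatory Photo → 1
11:35am end Castle Photo → 0
12:35pm start Park Tour → 1
1:00pm end Park Tour → 0
2:35pm start Observatory Walk → 1
3:35pm end Observatory Walk → 0
3:35pm start Gallery Transfer → 1
4:45pm end Gallery Transfer → 0
6:20pm start Bridge Break → 1
7:25pm end Bridge Break → 0
7:50pm start Observatory Lunch → 1
8:10pm end Observatory Lunch → 0
Peak is 3, at 10:30am (Castle Photo, Gallery Visit, Observatory Photo).

3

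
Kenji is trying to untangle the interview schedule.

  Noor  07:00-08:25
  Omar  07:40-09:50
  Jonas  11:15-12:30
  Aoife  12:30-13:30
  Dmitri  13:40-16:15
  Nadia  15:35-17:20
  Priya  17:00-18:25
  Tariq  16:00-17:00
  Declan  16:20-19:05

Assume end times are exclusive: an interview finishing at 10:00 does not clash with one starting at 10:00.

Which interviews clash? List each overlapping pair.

Sorted by start: Noor, Omar, Jonas, Aoife, Dmitri, Nadia, Tariq, Declan, Priya.
Omar starts before Noor ends → Noor and Omar overlap.
Jonas starts after Noor ends — done with Noor.
Jonas starts after Omar ends — done with Omar.
Aoife starts exactly when Jonas ends (back-to-back, no overlap) — done with Jonas.
Dmitri starts after Aoife ends — done with Aoife.
Nadia starts before Dmitri ends → Dmitri and Nadia overlap.
Tariq starts before Dmitri ends → Dmitri and Tariq overlap.
Declan starts after Dmitri ends — done with Dmitri.
Tariq starts before Nadia ends → Nadia and Tariq overlap.
Declan starts before Nadia ends → Nadia and Declan overlap.
Priya starts before Nadia ends → Nadia and Priya overlap.
Declan starts before Tariq ends → Tariq and Declan overlap.
Priya starts exactly when Tariq ends (back-to-back, no overlap).
Priya starts before Declan ends → Declan and Priya overlap.

Declan & Nadia, Declan & Priya, Declan & Tariq, Dmitri & Nadia, Dmitri & Tariq, Nadia & Priya, Nadia & Tariq, Noor & Omar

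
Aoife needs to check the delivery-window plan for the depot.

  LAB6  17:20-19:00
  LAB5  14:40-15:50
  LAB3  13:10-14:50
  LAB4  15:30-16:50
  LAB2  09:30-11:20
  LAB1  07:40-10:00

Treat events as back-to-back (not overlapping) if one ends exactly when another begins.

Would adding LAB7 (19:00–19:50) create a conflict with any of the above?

No — it doesn't clash with anything

LAB1: ends 10:00 at or before LAB7 starts 19:00 → clear.
LAB2: ends 11:20 at or before LAB7 starts 19:00 → clear.
LAB3: ends 14:50 at or before LAB7 starts 19:00 → clear.
LAB5: ends 15:50 at or before LAB7 starts 19:00 → clear.
LAB4: ends 16:50 at or before LAB7 starts 19:00 → clear.
LAB6: ends 19:00 at or before LAB7 starts 19:00 → clear.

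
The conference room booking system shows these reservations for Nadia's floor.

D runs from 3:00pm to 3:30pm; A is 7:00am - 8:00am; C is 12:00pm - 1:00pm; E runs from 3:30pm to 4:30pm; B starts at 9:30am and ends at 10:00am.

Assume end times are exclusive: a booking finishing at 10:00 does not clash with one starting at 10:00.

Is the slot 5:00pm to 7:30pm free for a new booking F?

Yes — the slot is free

A: ends 8:00am at or before F starts 5:00pm → clear.
B: ends 10:00am at or before F starts 5:00pm → clear.
C: ends 1:00pm at or before F starts 5:00pm → clear.
D: ends 3:30pm at or before F starts 5:00pm → clear.
E: ends 4:30pm at or before F starts 5:00pm → clear.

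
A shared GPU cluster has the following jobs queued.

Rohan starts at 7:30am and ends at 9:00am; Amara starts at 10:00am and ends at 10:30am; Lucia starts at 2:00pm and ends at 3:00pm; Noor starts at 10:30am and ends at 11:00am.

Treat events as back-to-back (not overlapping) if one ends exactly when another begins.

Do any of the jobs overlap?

Two intervals overlap when each starts before the other ends.
Sorted by start: Rohan, Amara, Noor, Lucia.
Amara starts after Rohan ends, so nothing later overlaps Rohan either.
Noor starts exactly when Amara ends (back-to-back, no overlap), so nothing later overlaps Amara either.
Lucia starts after Noor ends.
Every pair is clear; the schedule has no overlaps.

No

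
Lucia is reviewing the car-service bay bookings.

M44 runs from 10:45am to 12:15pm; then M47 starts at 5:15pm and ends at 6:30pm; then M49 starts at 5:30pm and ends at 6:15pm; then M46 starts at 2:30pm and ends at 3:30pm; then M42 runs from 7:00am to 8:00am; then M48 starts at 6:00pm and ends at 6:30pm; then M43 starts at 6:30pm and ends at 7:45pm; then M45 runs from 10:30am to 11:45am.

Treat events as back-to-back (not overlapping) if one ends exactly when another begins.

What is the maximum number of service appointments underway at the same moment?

3

Sweep the timeline, counting +1 at each start and −1 at each end (ends before starts at a tie):
7:00am start M42 → 1
8:00am end M42 → 0
10:30am start M45 → 1
10:45am start M44 → 2
11:45am end M45 → 1
12:15pm end M44 → 0
2:30pm start M46 → 1
3:30pm end M46 → 0
5:15pm start M47 → 1
5:30pm start M49 → 2
6:00pm start M48 → 3
6:15pm end M49 → 2
6:30pm end M47 → 1
6:30pm end M48 → 0
6:30pm start M43 → 1
7:45pm end M43 → 0
Peak is 3, at 6:00pm (M47, M48, M49).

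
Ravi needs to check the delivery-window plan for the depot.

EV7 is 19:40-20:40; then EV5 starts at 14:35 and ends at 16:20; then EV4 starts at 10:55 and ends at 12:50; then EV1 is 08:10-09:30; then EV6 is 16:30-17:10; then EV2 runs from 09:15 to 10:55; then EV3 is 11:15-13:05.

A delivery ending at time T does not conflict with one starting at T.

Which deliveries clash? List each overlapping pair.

Sorted by start: EV1, EV2, EV4, EV3, EV5, EV6, EV7.
EV2 starts before EV1 ends → EV1 and EV2 overlap.
EV4 starts after EV1 ends, so EV1 has no further overlaps.
EV4 starts exactly when EV2 ends (back-to-back, no overlap), so EV2 has no further overlaps.
EV3 starts before EV4 ends → EV4 and EV3 overlap.
EV5 starts after EV4 ends, so EV4 has no further overlaps.
EV5 starts after EV3 ends, so EV3 has no further overlaps.
EV6 starts after EV5 ends, so EV5 has no further overlaps.
EV7 starts after EV6 ends.

EV1 & EV2, EV3 & EV4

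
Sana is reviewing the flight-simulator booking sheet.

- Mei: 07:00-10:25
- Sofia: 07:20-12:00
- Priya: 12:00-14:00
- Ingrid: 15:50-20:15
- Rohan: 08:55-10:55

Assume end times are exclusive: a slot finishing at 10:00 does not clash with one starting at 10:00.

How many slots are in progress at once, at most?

Sweep the timeline, counting +1 at each start and −1 at each end (ends before starts at a tie):
07:00 start Mei → 1
07:20 start Sofia → 2
08:55 start Rohan → 3
10:25 end Mei → 2
10:55 end Rohan → 1
12:00 end Sofia → 0
12:00 start Priya → 1
14:00 end Priya → 0
15:50 start Ingrid → 1
20:15 end Ingrid → 0
Peak is 3, at 08:55 (Mei, Rohan, Sofia).

3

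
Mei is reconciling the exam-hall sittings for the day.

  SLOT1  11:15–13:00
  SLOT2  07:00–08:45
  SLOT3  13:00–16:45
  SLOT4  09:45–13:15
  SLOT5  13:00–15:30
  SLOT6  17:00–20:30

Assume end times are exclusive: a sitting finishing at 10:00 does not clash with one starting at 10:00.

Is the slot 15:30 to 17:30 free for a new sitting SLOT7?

SLOT2: ends 08:45 at or before SLOT7 starts 15:30 → clear.
SLOT4: ends 13:15 at or before SLOT7 starts 15:30 → clear.
SLOT1: ends 13:00 at or before SLOT7 starts 15:30 → clear.
SLOT3: starts 13:00 before SLOT7 ends 17:30, and ends 16:45 after SLOT7 starts 15:30 → overlap.
SLOT5: ends 15:30 at or before SLOT7 starts 15:30 → clear.
SLOT6: starts 17:00 before SLOT7 ends 17:30, and ends 20:30 after SLOT7 starts 15:30 → overlap.
SLOT7 overlaps SLOT3, SLOT6.

No — it overlaps SLOT3, SLOT6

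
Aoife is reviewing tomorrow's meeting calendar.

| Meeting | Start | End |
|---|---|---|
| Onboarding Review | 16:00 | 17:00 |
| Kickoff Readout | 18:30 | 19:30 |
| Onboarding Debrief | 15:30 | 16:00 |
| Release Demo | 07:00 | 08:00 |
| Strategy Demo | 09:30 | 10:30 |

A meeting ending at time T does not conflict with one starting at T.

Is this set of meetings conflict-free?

Sorted by start: Release Demo, Strategy Demo, Onboarding Debrief, Onboarding Review, Kickoff Readout.
Strategy Demo starts after Release Demo ends; Release Demo is clear from here.
Onboarding Debrief starts after Strategy Demo ends; Strategy Demo is clear from here.
Onboarding Review starts exactly when Onboarding Debrief ends (back-to-back, no overlap); Onboarding Debrief is clear from here.
Kickoff Readout starts after Onboarding Review ends.
Every pair is clear; the schedule has no overlaps.

Yes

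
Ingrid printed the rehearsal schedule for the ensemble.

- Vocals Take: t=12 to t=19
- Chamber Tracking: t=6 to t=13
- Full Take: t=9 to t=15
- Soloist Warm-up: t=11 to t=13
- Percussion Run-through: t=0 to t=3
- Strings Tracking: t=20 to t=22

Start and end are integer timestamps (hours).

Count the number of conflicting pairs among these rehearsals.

6

Sorted by start: Percussion Run-through, Chamber Tracking, Full Take, Soloist Warm-up, Vocals Take, Strings Tracking.
Chamber Tracking starts after Percussion Run-through ends, so Percussion Run-through has no further overlaps.
Full Take starts before Chamber Tracking ends → Chamber Tracking and Full Take overlap.
Soloist Warm-up starts before Chamber Tracking ends → Chamber Tracking and Soloist Warm-up overlap.
Vocals Take starts before Chamber Tracking ends → Chamber Tracking and Vocals Take overlap.
Strings Tracking starts after Chamber Tracking ends.
Soloist Warm-up starts before Full Take ends → Full Take and Soloist Warm-up overlap.
Vocals Take starts before Full Take ends → Full Take and Vocals Take overlap.
Strings Tracking starts after Full Take ends.
Vocals Take starts before Soloist Warm-up ends → Soloist Warm-up and Vocals Take overlap.
Strings Tracking starts after Soloist Warm-up ends.
Strings Tracking starts after Vocals Take ends.
Overlapping pairs: Chamber Tracking & Full Take, Chamber Tracking & Soloist Warm-up, Chamber Tracking & Vocals Take, Full Take & Soloist Warm-up, Full Take & Vocals Take, Soloist Warm-up & Vocals Take — 6 in total.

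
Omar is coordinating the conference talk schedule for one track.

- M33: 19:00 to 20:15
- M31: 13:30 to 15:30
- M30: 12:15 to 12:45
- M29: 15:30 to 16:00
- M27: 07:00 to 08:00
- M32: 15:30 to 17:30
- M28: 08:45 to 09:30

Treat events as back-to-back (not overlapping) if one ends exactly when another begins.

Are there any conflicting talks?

Two intervals overlap when each starts before the other ends.
Sorted by start: M27, M28, M30, M31, M29, M32, M33.
M28 starts after M27 ends — done with M27.
M30 starts after M28 ends — done with M28.
M31 starts after M30 ends — done with M30.
M29 starts exactly when M31 ends (back-to-back, no overlap) — done with M31.
M32 starts before M29 ends → M29 and M32 overlap.
That's a conflict, so the schedule is not conflict-free.

Yes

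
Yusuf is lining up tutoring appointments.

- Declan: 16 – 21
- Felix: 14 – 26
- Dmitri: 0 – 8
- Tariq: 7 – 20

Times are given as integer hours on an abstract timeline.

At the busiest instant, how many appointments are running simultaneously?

3

Sort all start/end points and keep a running count:
0 start Dmitri → 1
7 start Tariq → 2
8 end Dmitri → 1
14 start Felix → 2
16 start Declan → 3
20 end Tariq → 2
21 end Declan → 1
26 end Felix → 0
Peak is 3, at 16 (Declan, Felix, Tariq).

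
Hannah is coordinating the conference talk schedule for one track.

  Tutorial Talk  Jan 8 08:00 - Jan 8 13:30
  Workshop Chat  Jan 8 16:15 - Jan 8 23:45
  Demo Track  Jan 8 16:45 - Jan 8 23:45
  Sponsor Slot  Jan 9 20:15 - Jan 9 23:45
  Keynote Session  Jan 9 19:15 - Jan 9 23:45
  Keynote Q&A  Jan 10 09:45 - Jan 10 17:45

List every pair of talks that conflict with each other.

Demo Track & Workshop Chat, Keynote Session & Sponsor Slot

Sorted by start: Tutorial Talk, Workshop Chat, Demo Track, Keynote Session, Sponsor Slot, Keynote Q&A.
Workshop Chat starts after Tutorial Talk ends, so nothing later overlaps Tutorial Talk either.
Demo Track starts before Workshop Chat ends → Workshop Chat and Demo Track overlap.
Keynote Session starts after Workshop Chat ends, so nothing later overlaps Workshop Chat either.
Keynote Session starts after Demo Track ends, so nothing later overlaps Demo Track either.
Sponsor Slot starts before Keynote Session ends → Keynote Session and Sponsor Slot overlap.
Keynote Q&A starts after Keynote Session ends.
Keynote Q&A starts after Sponsor Slot ends.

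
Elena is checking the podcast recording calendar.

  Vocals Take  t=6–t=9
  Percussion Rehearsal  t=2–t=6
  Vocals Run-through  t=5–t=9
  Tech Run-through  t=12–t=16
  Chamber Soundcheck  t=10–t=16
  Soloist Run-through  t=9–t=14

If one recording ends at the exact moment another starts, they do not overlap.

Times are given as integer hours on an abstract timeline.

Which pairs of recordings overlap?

Chamber Soundcheck & Soloist Run-through, Chamber Soundcheck & Tech Run-through, Percussion Rehearsal & Vocals Run-through, Soloist Run-through & Tech Run-through, Vocals Run-through & Vocals Take

Sorted by start: Percussion Rehearsal, Vocals Run-through, Vocals Take, Soloist Run-through, Chamber Soundcheck, Tech Run-through.
Vocals Run-through starts before Percussion Rehearsal ends → Percussion Rehearsal and Vocals Run-through overlap.
Vocals Take starts exactly when Percussion Rehearsal ends (back-to-back, no overlap) — done with Percussion Rehearsal.
Vocals Take starts before Vocals Run-through ends → Vocals Run-through and Vocals Take overlap.
Soloist Run-through starts exactly when Vocals Run-through ends (back-to-back, no overlap) — done with Vocals Run-through.
Soloist Run-through starts exactly when Vocals Take ends (back-to-back, no overlap) — done with Vocals Take.
Chamber Soundcheck starts before Soloist Run-through ends → Soloist Run-through and Chamber Soundcheck overlap.
Tech Run-through starts before Soloist Run-through ends → Soloist Run-through and Tech Run-through overlap.
Tech Run-through starts before Chamber Soundcheck ends → Chamber Soundcheck and Tech Run-through overlap.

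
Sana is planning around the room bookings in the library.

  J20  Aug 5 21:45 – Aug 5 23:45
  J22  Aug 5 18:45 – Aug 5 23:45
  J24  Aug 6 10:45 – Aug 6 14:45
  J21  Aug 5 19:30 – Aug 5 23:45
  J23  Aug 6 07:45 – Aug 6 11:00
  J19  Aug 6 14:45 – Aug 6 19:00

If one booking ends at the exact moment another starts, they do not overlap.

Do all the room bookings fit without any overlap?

Sorted by start: J22, J21, J20, J23, J24, J19.
J21 starts before J22 ends → J22 and J21 overlap.
That's a conflict, so the schedule is not conflict-free.

No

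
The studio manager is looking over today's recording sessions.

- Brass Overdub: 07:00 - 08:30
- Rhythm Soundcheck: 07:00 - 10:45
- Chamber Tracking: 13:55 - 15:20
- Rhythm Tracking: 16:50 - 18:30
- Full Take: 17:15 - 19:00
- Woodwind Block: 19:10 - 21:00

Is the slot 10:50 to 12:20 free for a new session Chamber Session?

Brass Overdub: ends 08:30 at or before Chamber Session starts 10:50 → clear.
Rhythm Soundcheck: ends 10:45 at or before Chamber Session starts 10:50 → clear.
Chamber Tracking: starts 13:55 at or after Chamber Session ends 12:20 → clear.
Rhythm Tracking: starts 16:50 at or after Chamber Session ends 12:20 → clear.
Full Take: starts 17:15 at or after Chamber Session ends 12:20 → clear.
Woodwind Block: starts 19:10 at or after Chamber Session ends 12:20 → clear.

Yes — the slot is free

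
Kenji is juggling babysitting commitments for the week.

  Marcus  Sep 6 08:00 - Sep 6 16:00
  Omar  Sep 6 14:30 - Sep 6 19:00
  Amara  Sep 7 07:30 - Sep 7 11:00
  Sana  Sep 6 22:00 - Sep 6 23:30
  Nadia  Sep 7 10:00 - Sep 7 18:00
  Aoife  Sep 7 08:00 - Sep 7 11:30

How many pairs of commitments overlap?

4

Sorted by start: Marcus, Omar, Sana, Amara, Aoife, Nadia.
Omar starts before Marcus ends → Marcus and Omar overlap.
Sana starts after Marcus ends, so Marcus has no further overlaps.
Sana starts after Omar ends, so Omar has no further overlaps.
Amara starts after Sana ends, so Sana has no further overlaps.
Aoife starts before Amara ends → Amara and Aoife overlap.
Nadia starts before Amara ends → Amara and Nadia overlap.
Nadia starts before Aoife ends → Aoife and Nadia overlap.
Overlapping pairs: Amara & Aoife, Amara & Nadia, Aoife & Nadia, Marcus & Omar — 4 in total.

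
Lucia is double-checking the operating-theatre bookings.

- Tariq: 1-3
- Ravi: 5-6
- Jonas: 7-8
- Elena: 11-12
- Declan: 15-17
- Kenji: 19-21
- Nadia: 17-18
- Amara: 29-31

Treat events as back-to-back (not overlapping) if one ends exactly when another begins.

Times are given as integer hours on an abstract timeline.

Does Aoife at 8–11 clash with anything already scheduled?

Tariq: ends 3 at or before Aoife starts 8 → clear.
Ravi: ends 6 at or before Aoife starts 8 → clear.
Jonas: ends 8 at or before Aoife starts 8 → clear.
Elena: starts 11 at or after Aoife ends 11 → clear.
Declan: starts 15 at or after Aoife ends 11 → clear.
Nadia: starts 17 at or after Aoife ends 11 → clear.
Kenji: starts 19 at or after Aoife ends 11 → clear.
Amara: starts 29 at or after Aoife ends 11 → clear.

No — it doesn't clash with anything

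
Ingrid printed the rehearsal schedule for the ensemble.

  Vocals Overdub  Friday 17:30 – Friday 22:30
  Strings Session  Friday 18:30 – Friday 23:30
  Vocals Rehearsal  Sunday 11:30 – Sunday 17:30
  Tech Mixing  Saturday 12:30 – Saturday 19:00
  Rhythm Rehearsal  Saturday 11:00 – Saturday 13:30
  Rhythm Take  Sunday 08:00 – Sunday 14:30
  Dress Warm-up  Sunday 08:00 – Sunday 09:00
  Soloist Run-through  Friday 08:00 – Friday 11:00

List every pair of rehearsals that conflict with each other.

Sorted by start: Soloist Run-through, Vocals Overdub, Strings Session, Rhythm Rehearsal, Tech Mixing, Dress Warm-up, Rhythm Take, Vocals Rehearsal.
Vocals Overdub starts after Soloist Run-through ends, so nothing later overlaps Soloist Run-through either.
Strings Session starts before Vocals Overdub ends → Vocals Overdub and Strings Session overlap.
Rhythm Rehearsal starts after Vocals Overdub ends, so nothing later overlaps Vocals Overdub either.
Rhythm Rehearsal starts after Strings Session ends, so nothing later overlaps Strings Session either.
Tech Mixing starts before Rhythm Rehearsal ends → Rhythm Rehearsal and Tech Mixing overlap.
Dress Warm-up starts after Rhythm Rehearsal ends, so nothing later overlaps Rhythm Rehearsal either.
Dress Warm-up starts after Tech Mixing ends, so nothing later overlaps Tech Mixing either.
Rhythm Take starts before Dress Warm-up ends → Dress Warm-up and Rhythm Take overlap.
Vocals Rehearsal starts after Dress Warm-up ends.
Vocals Rehearsal starts before Rhythm Take ends → Rhythm Take and Vocals Rehearsal overlap.

Dress Warm-up & Rhythm Take, Rhythm Rehearsal & Tech Mixing, Rhythm Take & Vocals Rehearsal, Strings Session & Vocals Overdub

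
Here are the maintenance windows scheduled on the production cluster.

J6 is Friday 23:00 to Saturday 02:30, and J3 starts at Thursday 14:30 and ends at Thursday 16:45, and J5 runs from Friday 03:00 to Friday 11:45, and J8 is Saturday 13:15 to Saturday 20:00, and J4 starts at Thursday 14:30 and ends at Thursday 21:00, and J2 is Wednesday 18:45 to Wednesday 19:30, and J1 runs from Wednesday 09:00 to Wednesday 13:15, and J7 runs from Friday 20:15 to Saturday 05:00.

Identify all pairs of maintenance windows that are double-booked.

Sorted by start: J1, J2, J3, J4, J5, J7, J6, J8.
J2 starts after J1 ends, so J1 has no further overlaps.
J3 starts after J2 ends, so J2 has no further overlaps.
J4 starts before J3 ends → J3 and J4 overlap.
J5 starts after J3 ends, so J3 has no further overlaps.
J5 starts after J4 ends, so J4 has no further overlaps.
J7 starts after J5 ends, so J5 has no further overlaps.
J6 starts before J7 ends → J7 and J6 overlap.
J8 starts after J7 ends.
J8 starts after J6 ends.

J3 & J4, J6 & J7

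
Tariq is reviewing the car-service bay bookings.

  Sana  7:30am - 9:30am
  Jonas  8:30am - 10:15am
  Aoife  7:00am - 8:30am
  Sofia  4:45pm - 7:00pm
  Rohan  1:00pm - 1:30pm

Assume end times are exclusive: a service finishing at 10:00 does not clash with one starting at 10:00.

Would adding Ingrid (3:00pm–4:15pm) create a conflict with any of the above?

Aoife: ends 8:30am at or before Ingrid starts 3:00pm → clear.
Sana: ends 9:30am at or before Ingrid starts 3:00pm → clear.
Jonas: ends 10:15am at or before Ingrid starts 3:00pm → clear.
Rohan: ends 1:30pm at or before Ingrid starts 3:00pm → clear.
Sofia: starts 4:45pm at or after Ingrid ends 4:15pm → clear.

No — it doesn't clash with anything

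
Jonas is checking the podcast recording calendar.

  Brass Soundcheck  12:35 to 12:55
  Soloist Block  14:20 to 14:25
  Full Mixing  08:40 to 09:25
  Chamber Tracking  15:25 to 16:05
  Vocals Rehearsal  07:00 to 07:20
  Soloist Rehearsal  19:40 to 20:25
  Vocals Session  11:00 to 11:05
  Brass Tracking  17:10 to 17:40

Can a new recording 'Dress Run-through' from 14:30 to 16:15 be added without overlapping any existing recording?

No — it overlaps Chamber Tracking

Vocals Rehearsal: ends 07:20 at or before Dress Run-through starts 14:30 → clear.
Full Mixing: ends 09:25 at or before Dress Run-through starts 14:30 → clear.
Vocals Session: ends 11:05 at or before Dress Run-through starts 14:30 → clear.
Brass Soundcheck: ends 12:55 at or before Dress Run-through starts 14:30 → clear.
Soloist Block: ends 14:25 at or before Dress Run-through starts 14:30 → clear.
Chamber Tracking: starts 15:25 before Dress Run-through ends 16:15, and ends 16:05 after Dress Run-through starts 14:30 → overlap.
Brass Tracking: starts 17:10 at or after Dress Run-through ends 16:15 → clear.
Soloist Rehearsal: starts 19:40 at or after Dress Run-through ends 16:15 → clear.
Dress Run-through overlaps Chamber Tracking.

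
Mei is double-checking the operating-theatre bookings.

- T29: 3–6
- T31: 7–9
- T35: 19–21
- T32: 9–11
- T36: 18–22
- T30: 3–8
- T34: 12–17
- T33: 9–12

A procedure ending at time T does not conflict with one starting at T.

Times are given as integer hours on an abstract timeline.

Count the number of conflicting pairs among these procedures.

Check each pair: they overlap iff neither finishes before the other starts.
Sorted by start: T29, T30, T31, T32, T33, T34, T36, T35.
T30 starts before T29 ends → T29 and T30 overlap.
T31 starts after T29 ends, so nothing later overlaps T29 either.
T31 starts before T30 ends → T30 and T31 overlap.
T32 starts after T30 ends, so nothing later overlaps T30 either.
T32 starts exactly when T31 ends (back-to-back, no overlap), so nothing later overlaps T31 either.
T33 starts before T32 ends → T32 and T33 overlap.
T34 starts after T32 ends, so nothing later overlaps T32 either.
T34 starts exactly when T33 ends (back-to-back, no overlap), so nothing later overlaps T33 either.
T36 starts after T34 ends, so nothing later overlaps T34 either.
T35 starts before T36 ends → T36 and T35 overlap.
Overlapping pairs: T29 & T30, T30 & T31, T32 & T33, T35 & T36 — 4 in total.

4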